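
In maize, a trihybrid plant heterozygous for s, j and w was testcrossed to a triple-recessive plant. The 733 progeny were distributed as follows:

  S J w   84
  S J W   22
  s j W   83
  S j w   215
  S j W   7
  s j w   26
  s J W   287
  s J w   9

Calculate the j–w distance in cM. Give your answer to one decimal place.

The two most frequent reciprocal classes, S j w and s J W, are the parental types, so the F1 was S j w / s J W.
The two rarest classes, S j W and s J w, are the double crossovers. Comparing them with the parentals, only the w allele has switched, so w is the middle locus and the order is s – w – j.
Crossovers in the w–j interval produce the single-crossover classes S J w and s j W (84 + 83 = 167) plus the double crossovers (16).
RF(w–j) = (167 + 16) / 733 = 183/733 = 0.2497 → 25.0 cM.

25.0 cM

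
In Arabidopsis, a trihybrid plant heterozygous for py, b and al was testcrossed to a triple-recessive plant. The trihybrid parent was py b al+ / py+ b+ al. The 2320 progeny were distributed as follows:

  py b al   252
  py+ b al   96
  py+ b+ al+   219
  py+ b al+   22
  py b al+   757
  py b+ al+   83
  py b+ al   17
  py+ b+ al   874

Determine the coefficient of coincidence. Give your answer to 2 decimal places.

The two rarest classes, py+ b al+ and py b+ al, are the double crossovers. Comparing them with the parentals, only the py allele has switched, so py is the middle locus and the order is al – py – b.
al–py: (471 + 39)/2320 = 0.2198; py–b: (179 + 39)/2320 = 0.0940.
Expected DCO frequency = 0.2198 × 0.0940 ≈ 0.02066; observed = 39/2320 ≈ 0.01681.
Coefficient of coincidence = 0.01681/0.02066 ≈ 0.81.

0.81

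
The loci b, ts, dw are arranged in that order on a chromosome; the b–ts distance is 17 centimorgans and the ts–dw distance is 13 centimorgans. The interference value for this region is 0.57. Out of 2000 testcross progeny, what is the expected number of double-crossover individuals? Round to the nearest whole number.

19

Map distances give recombination frequencies of 0.170 and 0.130 for the two intervals.
With interference 0.57 (so coincidence = 0.43), expected double-crossover frequency = 0.170 × 0.130 × 0.43 = 0.00950.
Expected number = 0.00950 × 2000 = 19.01 ≈ 19.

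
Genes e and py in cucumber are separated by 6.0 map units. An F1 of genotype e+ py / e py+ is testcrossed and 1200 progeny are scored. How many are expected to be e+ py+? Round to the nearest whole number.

36

A map distance of 6.0 map units corresponds to a recombination frequency of 0.060.
The F1 is e+ py / e py+, so e+ py+ is a recombinant gamete class with expected frequency r/2 = 0.060/2 = 0.0300.
Expected number = 0.0300 × 1200 = 36.00 ≈ 36.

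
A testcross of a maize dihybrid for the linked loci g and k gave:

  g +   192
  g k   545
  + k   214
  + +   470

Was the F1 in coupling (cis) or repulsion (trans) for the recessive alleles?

The two most frequent classes are + + (470) and g k (545); these are the parental (non-recombinant) types.
So the F1 carried + + on one chromosome and g k on the other — the recessive alleles are on the same chromosome (cis / coupling).

cis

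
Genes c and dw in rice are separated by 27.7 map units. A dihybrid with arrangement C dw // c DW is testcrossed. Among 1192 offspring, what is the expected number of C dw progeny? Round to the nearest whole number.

A map distance of 27.7 map units corresponds to a recombination frequency of 0.277.
The F1 is C dw / c DW, so C dw is a parental gamete class with expected frequency (1 − r)/2 = 0.723/2 = 0.3615.
Expected number = 0.3615 × 1192 = 430.91 ≈ 431.

431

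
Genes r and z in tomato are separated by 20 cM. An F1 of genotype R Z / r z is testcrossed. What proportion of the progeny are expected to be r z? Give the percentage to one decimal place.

40.0%

A map distance of 20 cM corresponds to a recombination frequency of 0.200.
The F1 is R Z / r z, so r z is a parental gamete class with expected frequency (1 − r)/2 = 0.800/2 = 0.4000.
That is 0.4000 = 40.0% of the progeny.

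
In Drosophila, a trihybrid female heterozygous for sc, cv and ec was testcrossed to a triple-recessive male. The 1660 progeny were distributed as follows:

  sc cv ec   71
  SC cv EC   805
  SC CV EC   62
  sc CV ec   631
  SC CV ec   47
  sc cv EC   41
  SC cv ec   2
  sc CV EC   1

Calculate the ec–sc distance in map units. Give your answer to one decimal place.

The two most frequent reciprocal classes, SC cv EC and sc CV ec, are the parental types, so the F1 was SC cv EC / sc CV ec.
The two rarest classes, SC cv ec and sc CV EC, are the double crossovers. Comparing them with the parentals, only the ec allele has switched, so ec is the middle locus and the order is sc – ec – cv.
Crossovers in the sc–ec interval produce the single-crossover classes sc cv EC and SC CV ec (41 + 47 = 88) plus the double crossovers (3).
RF(sc–ec) = (88 + 3) / 1660 = 91/1660 = 0.0548 → 5.5 map units.

5.5 map units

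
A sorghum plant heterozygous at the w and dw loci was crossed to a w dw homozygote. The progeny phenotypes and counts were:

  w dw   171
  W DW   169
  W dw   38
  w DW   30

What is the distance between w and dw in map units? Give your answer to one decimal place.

16.7 map units

The two most frequent classes, W DW (169) and w dw (171), are the parental types, so the F1 was W DW / w dw.
The recombinant classes are W dw and w DW: 38 + 30 = 68.
Recombination frequency = 68/408 = 0.1667 ≈ 16.7%, i.e. 16.7 map units.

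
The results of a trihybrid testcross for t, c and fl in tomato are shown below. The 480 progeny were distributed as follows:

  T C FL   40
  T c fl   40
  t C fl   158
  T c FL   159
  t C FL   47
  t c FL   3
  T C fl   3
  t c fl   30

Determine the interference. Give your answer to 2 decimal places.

0.59

The two most frequent reciprocal classes, t C fl and T c FL, are the parental types, so the F1 was t C fl / T c FL.
The two rarest classes, T C fl and t c FL, are the double crossovers. Comparing them with the parentals, only the t allele has switched, so t is the middle locus and the order is fl – t – c.
fl–t: (87 + 6)/480 = 0.1938; t–c: (70 + 6)/480 = 0.1583.
Expected DCO frequency = 0.1938 × 0.1583 ≈ 0.03068; observed = 6/480 ≈ 0.01250.
Coefficient of coincidence = 0.01250/0.03068 ≈ 0.41; interference = 1 − 0.41 = 0.59.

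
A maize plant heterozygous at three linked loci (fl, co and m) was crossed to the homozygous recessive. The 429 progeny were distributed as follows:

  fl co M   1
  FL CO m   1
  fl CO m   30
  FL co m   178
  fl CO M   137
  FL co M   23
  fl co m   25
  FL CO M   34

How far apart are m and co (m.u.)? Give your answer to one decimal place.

12.8 m.u.

The two most frequent reciprocal classes, fl CO M and FL co m, are the parental types, so the F1 was fl CO M / FL co m.
The two rarest classes, fl co M and FL CO m, are the double crossovers. Comparing them with the parentals, only the co allele has switched, so co is the middle locus and the order is m – co – fl.
Crossovers in the m–co interval produce the single-crossover classes fl CO m and FL co M (30 + 23 = 53) plus the double crossovers (2).
RF(m–co) = (53 + 2) / 429 = 55/429 = 0.1282 → 12.8 m.u.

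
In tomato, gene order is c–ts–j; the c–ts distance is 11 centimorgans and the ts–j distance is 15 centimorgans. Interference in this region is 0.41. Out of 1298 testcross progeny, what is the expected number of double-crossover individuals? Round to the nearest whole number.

Map distances give recombination frequencies of 0.110 and 0.150 for the two intervals.
With interference 0.41 (so coincidence = 0.59), expected double-crossover frequency = 0.110 × 0.150 × 0.59 = 0.00974.
Expected number = 0.00974 × 1298 = 12.64 ≈ 13.

13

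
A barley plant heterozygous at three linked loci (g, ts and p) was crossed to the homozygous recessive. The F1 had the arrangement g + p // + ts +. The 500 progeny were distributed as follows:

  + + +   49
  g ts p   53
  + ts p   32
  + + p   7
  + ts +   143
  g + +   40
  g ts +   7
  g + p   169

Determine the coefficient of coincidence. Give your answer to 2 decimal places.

The two rarest classes, + + p and g ts +, are the double crossovers. Comparing them with the parentals, only the g allele has switched, so g is the middle locus and the order is p – g – ts.
p–g: (72 + 14)/500 = 0.1720; g–ts: (102 + 14)/500 = 0.2320.
Expected DCO frequency = 0.1720 × 0.2320 ≈ 0.03990; observed = 14/500 ≈ 0.02800.
Coefficient of coincidence = 0.02800/0.03990 ≈ 0.70.

0.70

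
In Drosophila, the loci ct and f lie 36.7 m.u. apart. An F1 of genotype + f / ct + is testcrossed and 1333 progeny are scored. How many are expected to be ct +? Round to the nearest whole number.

422

A map distance of 36.7 m.u. corresponds to a recombination frequency of 0.367.
The F1 is + f / ct +, so ct + is a parental gamete class with expected frequency (1 − r)/2 = 0.633/2 = 0.3165.
Expected number = 0.3165 × 1333 = 421.89 ≈ 422.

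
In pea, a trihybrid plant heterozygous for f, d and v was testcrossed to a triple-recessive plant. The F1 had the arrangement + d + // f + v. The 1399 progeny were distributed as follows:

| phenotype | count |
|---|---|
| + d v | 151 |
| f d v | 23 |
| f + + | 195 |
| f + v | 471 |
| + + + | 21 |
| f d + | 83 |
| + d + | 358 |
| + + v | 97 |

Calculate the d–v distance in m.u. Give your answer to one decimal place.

The two rarest classes, + + + and f d v, are the double crossovers. Comparing them with the parentals, only the d allele has switched, so d is the middle locus and the order is v – d – f.
Crossovers in the v–d interval produce the single-crossover classes + d v and f + + (151 + 195 = 346) plus the double crossovers (44).
RF(v–d) = (346 + 44) / 1399 = 390/1399 = 0.2788 → 27.9 m.u.

27.9 m.u.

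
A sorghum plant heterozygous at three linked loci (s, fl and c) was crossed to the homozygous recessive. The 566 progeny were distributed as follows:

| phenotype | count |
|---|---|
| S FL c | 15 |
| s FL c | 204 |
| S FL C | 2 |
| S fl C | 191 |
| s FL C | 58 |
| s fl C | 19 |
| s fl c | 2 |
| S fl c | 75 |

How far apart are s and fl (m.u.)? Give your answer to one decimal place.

6.7 m.u.

The two most frequent reciprocal classes, s FL c and S fl C, are the parental types, so the F1 was s FL c / S fl C.
The two rarest classes, s fl c and S FL C, are the double crossovers. Comparing them with the parentals, only the fl allele has switched, so fl is the middle locus and the order is s – fl – c.
Crossovers in the s–fl interval produce the single-crossover classes S FL c and s fl C (15 + 19 = 34) plus the double crossovers (4).
RF(s–fl) = (34 + 4) / 566 = 38/566 = 0.0671 → 6.7 m.u.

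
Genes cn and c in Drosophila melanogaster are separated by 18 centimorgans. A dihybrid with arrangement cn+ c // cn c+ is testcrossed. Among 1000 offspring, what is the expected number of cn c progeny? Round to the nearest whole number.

90

A map distance of 18 centimorgans corresponds to a recombination frequency of 0.180.
The F1 is cn+ c / cn c+, so cn c is a recombinant gamete class with expected frequency r/2 = 0.180/2 = 0.0900.
Expected number = 0.0900 × 1000 = 90.00 ≈ 90.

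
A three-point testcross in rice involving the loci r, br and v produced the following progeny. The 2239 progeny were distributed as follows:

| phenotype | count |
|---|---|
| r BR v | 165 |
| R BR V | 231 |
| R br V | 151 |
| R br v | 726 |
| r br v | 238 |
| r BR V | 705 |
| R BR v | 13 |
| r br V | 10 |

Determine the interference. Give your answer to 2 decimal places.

0.69

The two most frequent reciprocal classes, R br v and r BR V, are the parental types, so the F1 was R br v / r BR V.
The two rarest classes, R BR v and r br V, are the double crossovers. Comparing them with the parentals, only the br allele has switched, so br is the middle locus and the order is v – br – r.
v–br: (316 + 23)/2239 = 0.1514; br–r: (469 + 23)/2239 = 0.2197.
Expected DCO frequency = 0.1514 × 0.2197 ≈ 0.03326; observed = 23/2239 ≈ 0.01027.
Coefficient of coincidence = 0.01027/0.03326 ≈ 0.31; interference = 1 − 0.31 = 0.69.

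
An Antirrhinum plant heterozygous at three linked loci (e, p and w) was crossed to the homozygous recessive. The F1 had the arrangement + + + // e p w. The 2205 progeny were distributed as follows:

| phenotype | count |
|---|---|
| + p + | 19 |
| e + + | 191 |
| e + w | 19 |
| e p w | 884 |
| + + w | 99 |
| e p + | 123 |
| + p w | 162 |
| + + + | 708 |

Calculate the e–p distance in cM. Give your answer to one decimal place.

The two rarest classes, + p + and e + w, are the double crossovers. Comparing them with the parentals, only the p allele has switched, so p is the middle locus and the order is e – p – w.
Crossovers in the e–p interval produce the single-crossover classes e + + and + p w (191 + 162 = 353) plus the double crossovers (38).
RF(e–p) = (353 + 38) / 2205 = 391/2205 = 0.1773 → 17.7 cM.

17.7 cM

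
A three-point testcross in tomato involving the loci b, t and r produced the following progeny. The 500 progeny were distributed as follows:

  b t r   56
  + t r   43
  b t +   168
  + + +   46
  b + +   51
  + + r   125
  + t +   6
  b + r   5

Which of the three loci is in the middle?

b

The two most frequent reciprocal classes, b t + and + + r, are the parental types, so the F1 was b t + / + + r.
The two rarest classes, + t + and b + r, are the double crossovers. Comparing them with the parentals, only the b allele has switched, so b is the middle locus and the order is t – b – r.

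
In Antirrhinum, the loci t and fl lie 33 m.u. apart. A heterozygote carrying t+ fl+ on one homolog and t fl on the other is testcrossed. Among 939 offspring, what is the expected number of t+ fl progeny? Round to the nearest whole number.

A map distance of 33 m.u. corresponds to a recombination frequency of 0.330.
The F1 is t+ fl+ / t fl, so t+ fl is a recombinant gamete class with expected frequency r/2 = 0.330/2 = 0.1650.
Expected number = 0.1650 × 939 = 154.94 ≈ 155.

155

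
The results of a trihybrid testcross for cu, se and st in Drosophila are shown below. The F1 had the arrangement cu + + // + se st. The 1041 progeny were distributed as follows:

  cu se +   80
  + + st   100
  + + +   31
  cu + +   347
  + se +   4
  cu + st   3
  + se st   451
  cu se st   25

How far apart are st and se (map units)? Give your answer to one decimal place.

The two rarest classes, cu + st and + se +, are the double crossovers. Comparing them with the parentals, only the st allele has switched, so st is the middle locus and the order is se – st – cu.
Crossovers in the se–st interval produce the single-crossover classes cu se + and + + st (80 + 100 = 180) plus the double crossovers (7).
RF(se–st) = (180 + 7) / 1041 = 187/1041 = 0.1796 → 18.0 map units.

18.0 map units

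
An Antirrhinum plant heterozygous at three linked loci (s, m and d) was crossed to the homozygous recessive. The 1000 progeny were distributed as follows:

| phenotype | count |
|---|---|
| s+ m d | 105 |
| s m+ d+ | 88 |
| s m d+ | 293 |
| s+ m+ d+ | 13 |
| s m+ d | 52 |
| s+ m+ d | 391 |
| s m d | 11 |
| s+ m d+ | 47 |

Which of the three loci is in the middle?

The two most frequent reciprocal classes, s m d+ and s+ m+ d, are the parental types, so the F1 was s m d+ / s+ m+ d.
The two rarest classes, s m d and s+ m+ d+, are the double crossovers. Comparing them with the parentals, only the d allele has switched, so d is the middle locus and the order is m – d – s.

d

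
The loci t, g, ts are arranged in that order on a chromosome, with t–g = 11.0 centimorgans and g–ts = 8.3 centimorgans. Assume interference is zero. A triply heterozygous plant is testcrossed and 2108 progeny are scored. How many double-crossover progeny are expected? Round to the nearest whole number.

Map distances give recombination frequencies of 0.110 and 0.083 for the two intervals.
With no interference, expected double-crossover frequency = 0.110 × 0.083 = 0.00913.
Expected number = 0.00913 × 2108 = 19.25 ≈ 19.

19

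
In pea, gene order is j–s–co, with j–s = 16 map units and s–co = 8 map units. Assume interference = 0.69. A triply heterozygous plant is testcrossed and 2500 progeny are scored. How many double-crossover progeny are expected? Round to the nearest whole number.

Map distances give recombination frequencies of 0.160 and 0.080 for the two intervals.
With interference 0.69 (so coincidence = 0.31), expected double-crossover frequency = 0.160 × 0.080 × 0.31 = 0.00397.
Expected number = 0.00397 × 2500 = 9.92 ≈ 10.

10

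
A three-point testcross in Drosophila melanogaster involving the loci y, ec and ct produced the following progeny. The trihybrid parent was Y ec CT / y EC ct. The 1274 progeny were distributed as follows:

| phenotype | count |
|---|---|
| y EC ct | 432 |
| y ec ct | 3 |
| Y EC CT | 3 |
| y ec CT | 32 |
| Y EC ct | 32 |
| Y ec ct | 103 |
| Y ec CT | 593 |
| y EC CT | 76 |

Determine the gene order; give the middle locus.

The two rarest classes, Y EC CT and y ec ct, are the double crossovers. Comparing them with the parentals, only the ec allele has switched, so ec is the middle locus and the order is ct – ec – y.

ec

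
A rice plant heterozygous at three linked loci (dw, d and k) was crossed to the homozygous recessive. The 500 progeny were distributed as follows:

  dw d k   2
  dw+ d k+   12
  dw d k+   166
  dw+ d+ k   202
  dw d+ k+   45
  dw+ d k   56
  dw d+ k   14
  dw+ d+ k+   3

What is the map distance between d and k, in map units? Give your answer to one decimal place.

21.2 map units

The two most frequent reciprocal classes, dw+ d+ k and dw d k+, are the parental types, so the F1 was dw+ d+ k / dw d k+.
The two rarest classes, dw+ d+ k+ and dw d k, are the double crossovers. Comparing them with the parentals, only the k allele has switched, so k is the middle locus and the order is d – k – dw.
Crossovers in the d–k interval produce the single-crossover classes dw+ d k and dw d+ k+ (56 + 45 = 101) plus the double crossovers (5).
RF(d–k) = (101 + 5) / 500 = 106/500 = 0.2120 → 21.2 map units.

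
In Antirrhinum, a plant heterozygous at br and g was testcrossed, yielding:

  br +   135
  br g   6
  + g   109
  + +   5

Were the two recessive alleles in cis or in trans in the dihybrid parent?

The two most frequent classes are + g (109) and br + (135); these are the parental (non-recombinant) types.
So the F1 carried + g on one chromosome and br + on the other — the recessive alleles are on opposite chromosomes (trans / repulsion).

trans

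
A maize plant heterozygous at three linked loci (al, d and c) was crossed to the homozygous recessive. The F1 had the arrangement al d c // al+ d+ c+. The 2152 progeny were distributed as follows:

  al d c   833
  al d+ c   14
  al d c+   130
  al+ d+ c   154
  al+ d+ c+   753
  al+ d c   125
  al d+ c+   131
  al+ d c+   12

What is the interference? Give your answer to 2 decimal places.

The two rarest classes, al d+ c and al+ d c+, are the double crossovers. Comparing them with the parentals, only the d allele has switched, so d is the middle locus and the order is c – d – al.
c–d: (284 + 26)/2152 = 0.1441; d–al: (256 + 26)/2152 = 0.1310.
Expected DCO frequency = 0.1441 × 0.1310 ≈ 0.01888; observed = 26/2152 ≈ 0.01208.
Coefficient of coincidence = 0.01208/0.01888 ≈ 0.64; interference = 1 − 0.64 = 0.36.

0.36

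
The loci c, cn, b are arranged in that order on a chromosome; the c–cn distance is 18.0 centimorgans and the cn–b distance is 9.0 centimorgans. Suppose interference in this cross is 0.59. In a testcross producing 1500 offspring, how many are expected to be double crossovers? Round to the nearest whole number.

10

Map distances give recombination frequencies of 0.180 and 0.090 for the two intervals.
With interference 0.59 (so coincidence = 0.41), expected double-crossover frequency = 0.180 × 0.090 × 0.41 = 0.00664.
Expected number = 0.00664 × 1500 = 9.96 ≈ 10.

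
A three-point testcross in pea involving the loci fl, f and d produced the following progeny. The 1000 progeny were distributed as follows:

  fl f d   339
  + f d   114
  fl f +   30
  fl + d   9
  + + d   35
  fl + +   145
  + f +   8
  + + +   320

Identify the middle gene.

The two most frequent reciprocal classes, + + + and fl f d, are the parental types, so the F1 was + + + / fl f d.
The two rarest classes, + f + and fl + d, are the double crossovers. Comparing them with the parentals, only the f allele has switched, so f is the middle locus and the order is d – f – fl.

f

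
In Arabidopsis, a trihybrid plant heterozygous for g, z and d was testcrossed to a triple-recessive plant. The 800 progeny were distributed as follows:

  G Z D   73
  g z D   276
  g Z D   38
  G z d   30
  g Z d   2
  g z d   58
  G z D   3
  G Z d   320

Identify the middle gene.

g

The two most frequent reciprocal classes, g z D and G Z d, are the parental types, so the F1 was g z D / G Z d.
The two rarest classes, G z D and g Z d, are the double crossovers. Comparing them with the parentals, only the g allele has switched, so g is the middle locus and the order is d – g – z.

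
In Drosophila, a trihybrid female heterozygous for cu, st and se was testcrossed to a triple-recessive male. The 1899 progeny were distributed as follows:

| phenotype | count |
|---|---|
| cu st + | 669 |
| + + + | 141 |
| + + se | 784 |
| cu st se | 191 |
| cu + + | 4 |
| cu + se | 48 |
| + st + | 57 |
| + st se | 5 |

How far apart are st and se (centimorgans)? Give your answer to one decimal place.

The two most frequent reciprocal classes, cu st + and + + se, are the parental types, so the F1 was cu st + / + + se.
The two rarest classes, cu + + and + st se, are the double crossovers. Comparing them with the parentals, only the st allele has switched, so st is the middle locus and the order is se – st – cu.
Crossovers in the se–st interval produce the single-crossover classes cu st se and + + + (191 + 141 = 332) plus the double crossovers (9).
RF(se–st) = (332 + 9) / 1899 = 341/1899 = 0.1796 → 18.0 centimorgans.

18.0 centimorgans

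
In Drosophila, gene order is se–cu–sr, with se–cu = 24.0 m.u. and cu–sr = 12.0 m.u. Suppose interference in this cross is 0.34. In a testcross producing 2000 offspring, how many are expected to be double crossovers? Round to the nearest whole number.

38

Map distances give recombination frequencies of 0.240 and 0.120 for the two intervals.
With interference 0.34 (so coincidence = 0.66), expected double-crossover frequency = 0.240 × 0.120 × 0.66 = 0.01901.
Expected number = 0.01901 × 2000 = 38.02 ≈ 38.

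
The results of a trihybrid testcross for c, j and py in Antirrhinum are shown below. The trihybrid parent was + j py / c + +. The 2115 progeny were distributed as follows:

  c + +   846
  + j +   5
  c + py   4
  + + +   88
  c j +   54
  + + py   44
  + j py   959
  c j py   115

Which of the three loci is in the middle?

The two rarest classes, + j + and c + py, are the double crossovers. Comparing them with the parentals, only the py allele has switched, so py is the middle locus and the order is c – py – j.

py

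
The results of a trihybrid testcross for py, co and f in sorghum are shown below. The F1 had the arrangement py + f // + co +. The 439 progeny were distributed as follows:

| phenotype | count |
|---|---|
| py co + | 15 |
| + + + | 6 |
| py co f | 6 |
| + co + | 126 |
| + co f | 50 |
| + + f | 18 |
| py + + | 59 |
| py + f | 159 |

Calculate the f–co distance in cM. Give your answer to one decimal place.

27.6 cM

The two rarest classes, py co f and + + +, are the double crossovers. Comparing them with the parentals, only the co allele has switched, so co is the middle locus and the order is py – co – f.
Crossovers in the co–f interval produce the single-crossover classes py + + and + co f (59 + 50 = 109) plus the double crossovers (12).
RF(co–f) = (109 + 12) / 439 = 121/439 = 0.2756 → 27.6 cM.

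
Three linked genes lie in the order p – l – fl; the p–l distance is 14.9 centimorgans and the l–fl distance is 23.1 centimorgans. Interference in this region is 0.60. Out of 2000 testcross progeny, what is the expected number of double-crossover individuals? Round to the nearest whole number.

Map distances give recombination frequencies of 0.149 and 0.231 for the two intervals.
With interference 0.60 (so coincidence = 0.40), expected double-crossover frequency = 0.149 × 0.231 × 0.40 = 0.01377.
Expected number = 0.01377 × 2000 = 27.54 ≈ 28.

28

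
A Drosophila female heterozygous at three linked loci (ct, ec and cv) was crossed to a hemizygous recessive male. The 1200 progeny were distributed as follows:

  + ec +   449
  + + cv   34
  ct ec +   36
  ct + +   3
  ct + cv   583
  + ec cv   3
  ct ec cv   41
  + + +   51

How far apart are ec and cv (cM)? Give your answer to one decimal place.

The two most frequent reciprocal classes, + ec + and ct + cv, are the parental types, so the F1 was + ec + / ct + cv.
The two rarest classes, + ec cv and ct + +, are the double crossovers. Comparing them with the parentals, only the cv allele has switched, so cv is the middle locus and the order is ct – cv – ec.
Crossovers in the cv–ec interval produce the single-crossover classes + + + and ct ec cv (51 + 41 = 92) plus the double crossovers (6).
RF(cv–ec) = (92 + 6) / 1200 = 98/1200 = 0.0817 → 8.2 cM.

8.2 cM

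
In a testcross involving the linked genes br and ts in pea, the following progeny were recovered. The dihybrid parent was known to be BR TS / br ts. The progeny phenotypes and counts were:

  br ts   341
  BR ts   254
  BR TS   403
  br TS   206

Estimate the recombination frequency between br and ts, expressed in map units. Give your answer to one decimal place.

38.2 map units

The recombinant classes are BR ts and br TS: 254 + 206 = 460.
Recombination frequency = 460/1204 = 0.3821 ≈ 38.2%, i.e. 38.2 map units.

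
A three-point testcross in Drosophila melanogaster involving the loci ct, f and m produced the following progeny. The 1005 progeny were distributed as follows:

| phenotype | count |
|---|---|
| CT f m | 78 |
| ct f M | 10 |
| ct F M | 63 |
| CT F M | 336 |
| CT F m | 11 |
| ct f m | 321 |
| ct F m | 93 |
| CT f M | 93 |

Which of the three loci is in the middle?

m

The two most frequent reciprocal classes, ct f m and CT F M, are the parental types, so the F1 was ct f m / CT F M.
The two rarest classes, ct f M and CT F m, are the double crossovers. Comparing them with the parentals, only the m allele has switched, so m is the middle locus and the order is f – m – ct.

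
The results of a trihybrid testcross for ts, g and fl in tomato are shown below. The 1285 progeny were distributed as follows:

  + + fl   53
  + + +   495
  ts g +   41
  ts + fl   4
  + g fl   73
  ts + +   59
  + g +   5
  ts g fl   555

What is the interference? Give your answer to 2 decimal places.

0.20

The two most frequent reciprocal classes, + + + and ts g fl, are the parental types, so the F1 was + + + / ts g fl.
The two rarest classes, + g + and ts + fl, are the double crossovers. Comparing them with the parentals, only the g allele has switched, so g is the middle locus and the order is fl – g – ts.
fl–g: (94 + 9)/1285 = 0.0802; g–ts: (132 + 9)/1285 = 0.1097.
Expected DCO frequency = 0.0802 × 0.1097 ≈ 0.00880; observed = 9/1285 ≈ 0.00700.
Coefficient of coincidence = 0.00700/0.00880 ≈ 0.80; interference = 1 − 0.80 = 0.20.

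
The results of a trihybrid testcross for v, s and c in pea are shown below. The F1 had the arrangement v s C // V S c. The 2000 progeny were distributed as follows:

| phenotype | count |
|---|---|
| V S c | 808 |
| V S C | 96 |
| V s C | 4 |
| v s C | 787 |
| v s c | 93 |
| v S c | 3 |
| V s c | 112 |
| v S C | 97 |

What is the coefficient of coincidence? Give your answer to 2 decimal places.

The two rarest classes, V s C and v S c, are the double crossovers. Comparing them with the parentals, only the v allele has switched, so v is the middle locus and the order is s – v – c.
s–v: (209 + 7)/2000 = 0.1080; v–c: (189 + 7)/2000 = 0.0980.
Expected DCO frequency = 0.1080 × 0.0980 ≈ 0.01058; observed = 7/2000 ≈ 0.00350.
Coefficient of coincidence = 0.00350/0.01058 ≈ 0.33.

0.33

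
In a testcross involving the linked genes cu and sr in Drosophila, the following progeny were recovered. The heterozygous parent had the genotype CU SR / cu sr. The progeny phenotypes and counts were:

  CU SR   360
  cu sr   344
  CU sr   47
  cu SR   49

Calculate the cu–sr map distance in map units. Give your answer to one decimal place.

The recombinant classes are CU sr and cu SR: 47 + 49 = 96.
Recombination frequency = 96/800 = 0.1200 ≈ 12.0%, i.e. 12.0 map units.

12.0 map units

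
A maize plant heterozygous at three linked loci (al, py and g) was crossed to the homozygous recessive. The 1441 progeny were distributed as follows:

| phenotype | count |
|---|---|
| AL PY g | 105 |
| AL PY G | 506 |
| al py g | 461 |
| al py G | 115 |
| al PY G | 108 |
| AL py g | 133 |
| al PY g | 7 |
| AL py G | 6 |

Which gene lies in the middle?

py

The two most frequent reciprocal classes, al py g and AL PY G, are the parental types, so the F1 was al py g / AL PY G.
The two rarest classes, al PY g and AL py G, are the double crossovers. Comparing them with the parentals, only the py allele has switched, so py is the middle locus and the order is g – py – al.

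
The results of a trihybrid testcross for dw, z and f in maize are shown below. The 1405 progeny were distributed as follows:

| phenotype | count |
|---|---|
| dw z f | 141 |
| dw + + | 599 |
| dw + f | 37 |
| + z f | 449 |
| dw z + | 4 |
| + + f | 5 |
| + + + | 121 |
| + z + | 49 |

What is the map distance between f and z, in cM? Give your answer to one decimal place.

The two most frequent reciprocal classes, + z f and dw + +, are the parental types, so the F1 was + z f / dw + +.
The two rarest classes, + + f and dw z +, are the double crossovers. Comparing them with the parentals, only the z allele has switched, so z is the middle locus and the order is f – z – dw.
Crossovers in the f–z interval produce the single-crossover classes + z + and dw + f (49 + 37 = 86) plus the double crossovers (9).
RF(f–z) = (86 + 9) / 1405 = 95/1405 = 0.0676 → 6.8 cM.

6.8 cM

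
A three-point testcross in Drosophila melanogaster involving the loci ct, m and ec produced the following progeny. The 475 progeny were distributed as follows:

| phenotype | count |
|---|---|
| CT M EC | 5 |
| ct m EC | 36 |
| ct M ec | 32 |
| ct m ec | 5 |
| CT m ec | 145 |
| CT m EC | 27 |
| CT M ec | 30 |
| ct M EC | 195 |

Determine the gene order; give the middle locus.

The two most frequent reciprocal classes, ct M EC and CT m ec, are the parental types, so the F1 was ct M EC / CT m ec.
The two rarest classes, CT M EC and ct m ec, are the double crossovers. Comparing them with the parentals, only the ct allele has switched, so ct is the middle locus and the order is m – ct – ec.

ct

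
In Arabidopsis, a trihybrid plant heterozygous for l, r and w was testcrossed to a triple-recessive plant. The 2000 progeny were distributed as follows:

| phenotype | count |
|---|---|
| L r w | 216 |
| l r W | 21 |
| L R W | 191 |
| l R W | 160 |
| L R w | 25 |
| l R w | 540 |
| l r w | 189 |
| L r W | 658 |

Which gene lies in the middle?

l

The two most frequent reciprocal classes, l R w and L r W, are the parental types, so the F1 was l R w / L r W.
The two rarest classes, L R w and l r W, are the double crossovers. Comparing them with the parentals, only the l allele has switched, so l is the middle locus and the order is r – l – w.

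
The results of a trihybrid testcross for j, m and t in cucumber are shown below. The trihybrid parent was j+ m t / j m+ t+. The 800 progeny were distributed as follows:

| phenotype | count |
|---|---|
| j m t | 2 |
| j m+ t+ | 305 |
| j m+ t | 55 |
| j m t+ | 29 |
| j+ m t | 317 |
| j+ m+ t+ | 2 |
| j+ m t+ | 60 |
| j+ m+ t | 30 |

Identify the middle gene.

j

The two rarest classes, j m t and j+ m+ t+, are the double crossovers. Comparing them with the parentals, only the j allele has switched, so j is the middle locus and the order is t – j – m.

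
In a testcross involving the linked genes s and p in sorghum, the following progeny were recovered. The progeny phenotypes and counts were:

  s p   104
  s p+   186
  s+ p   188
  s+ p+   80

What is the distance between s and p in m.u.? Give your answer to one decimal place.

The two most frequent classes, s+ p (188) and s p+ (186), are the parental types, so the F1 was s+ p / s p+.
The recombinant classes are s+ p+ and s p: 80 + 104 = 184.
Recombination frequency = 184/558 = 0.3297 ≈ 33.0%, i.e. 33.0 m.u.

33.0 m.u.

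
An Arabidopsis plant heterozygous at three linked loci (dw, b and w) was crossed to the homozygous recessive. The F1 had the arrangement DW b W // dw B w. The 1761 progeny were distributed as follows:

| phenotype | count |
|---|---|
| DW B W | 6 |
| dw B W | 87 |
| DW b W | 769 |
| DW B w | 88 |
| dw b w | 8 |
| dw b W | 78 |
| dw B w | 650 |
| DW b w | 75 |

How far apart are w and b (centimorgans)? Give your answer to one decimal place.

10.0 centimorgans

The two rarest classes, DW B W and dw b w, are the double crossovers. Comparing them with the parentals, only the b allele has switched, so b is the middle locus and the order is dw – b – w.
Crossovers in the b–w interval produce the single-crossover classes DW b w and dw B W (75 + 87 = 162) plus the double crossovers (14).
RF(b–w) = (162 + 14) / 1761 = 176/1761 = 0.0999 → 10.0 centimorgans.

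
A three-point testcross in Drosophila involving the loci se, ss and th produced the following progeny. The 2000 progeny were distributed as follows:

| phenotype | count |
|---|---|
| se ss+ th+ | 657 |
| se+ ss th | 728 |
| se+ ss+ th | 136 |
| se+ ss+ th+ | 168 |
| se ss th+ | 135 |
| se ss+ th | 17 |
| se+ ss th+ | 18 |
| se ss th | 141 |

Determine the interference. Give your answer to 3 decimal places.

The two most frequent reciprocal classes, se+ ss th and se ss+ th+, are the parental types, so the F1 was se+ ss th / se ss+ th+.
The two rarest classes, se+ ss th+ and se ss+ th, are the double crossovers. Comparing them with the parentals, only the th allele has switched, so th is the middle locus and the order is se – th – ss.
se–th: (309 + 35)/2000 = 0.1720; th–ss: (271 + 35)/2000 = 0.1530.
Expected DCO frequency = 0.1720 × 0.1530 ≈ 0.02632; observed = 35/2000 ≈ 0.01750.
Coefficient of coincidence = 0.01750/0.02632 ≈ 0.665; interference = 1 − 0.665 = 0.335.

0.335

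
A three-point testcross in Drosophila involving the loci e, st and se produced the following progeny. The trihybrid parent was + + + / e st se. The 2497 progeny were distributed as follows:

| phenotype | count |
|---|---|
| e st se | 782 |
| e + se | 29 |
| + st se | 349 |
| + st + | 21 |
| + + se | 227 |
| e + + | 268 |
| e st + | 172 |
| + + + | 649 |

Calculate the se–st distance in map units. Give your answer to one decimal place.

The two rarest classes, + st + and e + se, are the double crossovers. Comparing them with the parentals, only the st allele has switched, so st is the middle locus and the order is e – st – se.
Crossovers in the st–se interval produce the single-crossover classes + + se and e st + (227 + 172 = 399) plus the double crossovers (50).
RF(st–se) = (399 + 50) / 2497 = 449/2497 = 0.1798 → 18.0 map units.

18.0 map units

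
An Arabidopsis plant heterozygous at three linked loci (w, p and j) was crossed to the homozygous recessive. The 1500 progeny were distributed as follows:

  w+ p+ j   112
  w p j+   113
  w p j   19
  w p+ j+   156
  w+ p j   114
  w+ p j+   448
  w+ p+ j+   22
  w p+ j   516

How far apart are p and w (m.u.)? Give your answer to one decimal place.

The two most frequent reciprocal classes, w+ p j+ and w p+ j, are the parental types, so the F1 was w+ p j+ / w p+ j.
The two rarest classes, w+ p+ j+ and w p j, are the double crossovers. Comparing them with the parentals, only the p allele has switched, so p is the middle locus and the order is j – p – w.
Crossovers in the p–w interval produce the single-crossover classes w p j+ and w+ p+ j (113 + 112 = 225) plus the double crossovers (41).
RF(p–w) = (225 + 41) / 1500 = 266/1500 = 0.1773 → 17.7 m.u.

17.7 m.u.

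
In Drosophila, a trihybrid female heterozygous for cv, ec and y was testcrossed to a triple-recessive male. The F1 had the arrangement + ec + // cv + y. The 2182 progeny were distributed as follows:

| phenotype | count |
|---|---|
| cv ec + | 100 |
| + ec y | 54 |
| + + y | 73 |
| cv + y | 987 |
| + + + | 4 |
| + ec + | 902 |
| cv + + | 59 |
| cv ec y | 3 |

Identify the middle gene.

The two rarest classes, + + + and cv ec y, are the double crossovers. Comparing them with the parentals, only the ec allele has switched, so ec is the middle locus and the order is cv – ec – y.

ec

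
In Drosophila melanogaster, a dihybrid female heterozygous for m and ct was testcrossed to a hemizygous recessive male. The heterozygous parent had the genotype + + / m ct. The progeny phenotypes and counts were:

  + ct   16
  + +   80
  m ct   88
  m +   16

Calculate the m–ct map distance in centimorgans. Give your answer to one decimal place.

16.0 centimorgans

The recombinant classes are + ct and m +: 16 + 16 = 32.
Recombination frequency = 32/200 = 0.1600 ≈ 16.0%, i.e. 16.0 centimorgans.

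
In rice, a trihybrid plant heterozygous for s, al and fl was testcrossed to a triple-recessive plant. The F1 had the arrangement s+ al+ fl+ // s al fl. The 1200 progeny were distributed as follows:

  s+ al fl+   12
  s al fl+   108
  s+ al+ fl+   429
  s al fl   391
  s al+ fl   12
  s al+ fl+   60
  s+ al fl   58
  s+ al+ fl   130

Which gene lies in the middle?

al

The two rarest classes, s+ al fl+ and s al+ fl, are the double crossovers. Comparing them with the parentals, only the al allele has switched, so al is the middle locus and the order is s – al – fl.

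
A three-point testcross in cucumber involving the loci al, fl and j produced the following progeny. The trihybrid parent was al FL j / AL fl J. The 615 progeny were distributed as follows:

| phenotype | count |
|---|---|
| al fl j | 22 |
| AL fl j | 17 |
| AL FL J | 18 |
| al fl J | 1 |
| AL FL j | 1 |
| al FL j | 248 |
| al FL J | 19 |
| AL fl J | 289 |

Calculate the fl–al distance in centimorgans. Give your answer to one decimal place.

6.8 centimorgans

The two rarest classes, AL FL j and al fl J, are the double crossovers. Comparing them with the parentals, only the al allele has switched, so al is the middle locus and the order is j – al – fl.
Crossovers in the al–fl interval produce the single-crossover classes al fl j and AL FL J (22 + 18 = 40) plus the double crossovers (2).
RF(al–fl) = (40 + 2) / 615 = 42/615 = 0.0683 → 6.8 centimorgans.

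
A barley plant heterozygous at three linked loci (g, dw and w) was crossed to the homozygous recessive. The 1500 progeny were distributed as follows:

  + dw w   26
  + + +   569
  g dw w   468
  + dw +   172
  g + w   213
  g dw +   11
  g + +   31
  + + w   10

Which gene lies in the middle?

w

The two most frequent reciprocal classes, + + + and g dw w, are the parental types, so the F1 was + + + / g dw w.
The two rarest classes, + + w and g dw +, are the double crossovers. Comparing them with the parentals, only the w allele has switched, so w is the middle locus and the order is g – w – dw.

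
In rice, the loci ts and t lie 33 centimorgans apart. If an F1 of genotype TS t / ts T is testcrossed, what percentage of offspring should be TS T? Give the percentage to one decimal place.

16.5%

A map distance of 33 centimorgans corresponds to a recombination frequency of 0.330.
The F1 is TS t / ts T, so TS T is a recombinant gamete class with expected frequency r/2 = 0.330/2 = 0.1650.
That is 0.1650 = 16.5% of the progeny.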